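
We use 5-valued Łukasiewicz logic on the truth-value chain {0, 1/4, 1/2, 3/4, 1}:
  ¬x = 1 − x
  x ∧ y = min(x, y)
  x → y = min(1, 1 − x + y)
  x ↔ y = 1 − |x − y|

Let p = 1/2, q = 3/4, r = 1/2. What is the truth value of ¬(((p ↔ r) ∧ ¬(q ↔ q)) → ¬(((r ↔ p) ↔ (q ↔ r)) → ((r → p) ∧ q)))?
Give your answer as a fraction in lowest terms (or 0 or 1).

p ↔ r = 1/2 ↔ 1/2 = 1
q ↔ q = 3/4 ↔ 3/4 = 1
¬(q ↔ q) = ¬1 = 0
(p ↔ r) ∧ ¬(q ↔ q) = 1 ∧ 0 = 0
r ↔ p = 1/2 ↔ 1/2 = 1
q ↔ r = 3/4 ↔ 1/2 = 3/4
(r ↔ p) ↔ (q ↔ r) = 1 ↔ 3/4 = 3/4
r → p = 1/2 → 1/2 = 1
(r → p) ∧ q = 1 ∧ 3/4 = 3/4
((r ↔ p) ↔ (q ↔ r)) → ((r → p) ∧ q) = 3/4 → 3/4 = 1
¬(((r ↔ p) ↔ (q ↔ r)) → ((r → p) ∧ q)) = ¬1 = 0
((p ↔ r) ∧ ¬(q ↔ q)) → ¬(((r ↔ p) ↔ (q ↔ r)) → ((r → p) ∧ q)) = 0 → 0 = 1
¬(((p ↔ r) ∧ ¬(q ↔ q)) → ¬(((r ↔ p) ↔ (q ↔ r)) → ((r → p) ∧ q))) = ¬1 = 0

0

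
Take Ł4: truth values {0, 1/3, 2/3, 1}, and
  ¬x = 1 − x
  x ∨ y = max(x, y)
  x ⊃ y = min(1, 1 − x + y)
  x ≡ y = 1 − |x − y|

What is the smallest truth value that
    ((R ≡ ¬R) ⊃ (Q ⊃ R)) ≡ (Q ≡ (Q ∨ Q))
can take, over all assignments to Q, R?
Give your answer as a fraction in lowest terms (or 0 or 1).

2/3

Take Q = 1, R = 1/3:
¬R = ¬1/3 = 2/3
R ≡ ¬R = 1/3 ≡ 2/3 = 2/3
Q ⊃ R = 1 ⊃ 1/3 = 1/3
(R ≡ ¬R) ⊃ (Q ⊃ R) = 2/3 ⊃ 1/3 = 2/3
Q ∨ Q = 1 ∨ 1 = 1
Q ≡ (Q ∨ Q) = 1 ≡ 1 = 1
((R ≡ ¬R) ⊃ (Q ⊃ R)) ≡ (Q ≡ (Q ∨ Q)) = 2/3 ≡ 1 = 2/3
No assignment yields a value below 2/3, so this is the minimum.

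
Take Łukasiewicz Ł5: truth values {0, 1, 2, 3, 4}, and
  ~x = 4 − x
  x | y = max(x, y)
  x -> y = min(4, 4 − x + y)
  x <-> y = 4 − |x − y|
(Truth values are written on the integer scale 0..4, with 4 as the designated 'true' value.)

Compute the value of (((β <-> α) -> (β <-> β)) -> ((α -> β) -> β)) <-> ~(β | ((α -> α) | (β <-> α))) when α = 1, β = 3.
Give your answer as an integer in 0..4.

1

β <-> α = 3 <-> 1 = 2
β <-> β = 3 <-> 3 = 4
(β <-> α) -> (β <-> β) = 2 -> 4 = 4
α -> β = 1 -> 3 = 4
(α -> β) -> β = 4 -> 3 = 3
((β <-> α) -> (β <-> β)) -> ((α -> β) -> β) = 4 -> 3 = 3
α -> α = 1 -> 1 = 4
β <-> α = 3 <-> 1 = 2
(α -> α) | (β <-> α) = 4 | 2 = 4
β | ((α -> α) | (β <-> α)) = 3 | 4 = 4
~(β | ((α -> α) | (β <-> α))) = ~4 = 0
(((β <-> α) -> (β <-> β)) -> ((α -> β) -> β)) <-> ~(β | ((α -> α) | (β <-> α))) = 3 <-> 0 = 1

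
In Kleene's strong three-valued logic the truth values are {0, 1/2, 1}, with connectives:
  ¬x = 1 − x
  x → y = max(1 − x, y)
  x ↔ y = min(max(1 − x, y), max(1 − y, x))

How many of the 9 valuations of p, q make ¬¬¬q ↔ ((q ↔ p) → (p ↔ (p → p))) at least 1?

p = 0, q = 0 ↦ 0  <
p = 0, q = 1/2 ↦ 1/2  <
p = 0, q = 1 ↦ 0  <
p = 1/2, q = 0 ↦ 1/2  <
p = 1/2, q = 1/2 ↦ 1/2  <
p = 1/2, q = 1 ↦ 1/2  <
p = 1, q = 0 ↦ 1  ≥
p = 1, q = 1/2 ↦ 1/2  <
p = 1, q = 1 ↦ 0  <
So 1 of the 9 assignments meets the threshold.

1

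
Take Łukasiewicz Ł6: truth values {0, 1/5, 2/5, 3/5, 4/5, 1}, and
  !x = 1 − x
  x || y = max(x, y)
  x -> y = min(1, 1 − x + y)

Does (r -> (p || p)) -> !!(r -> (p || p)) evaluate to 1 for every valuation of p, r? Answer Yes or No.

At p = 2/5, r = 2/5, for instance:
p || p = 2/5 || 2/5 = 2/5
r -> (p || p) = 2/5 -> 2/5 = 1
!(r -> (p || p)) = !1 = 0
!!(r -> (p || p)) = !0 = 1
(r -> (p || p)) -> !!(r -> (p || p)) = 1 -> 1 = 1
and checking the remaining 35 assignments likewise gives ≥ 1 in every case.

Yes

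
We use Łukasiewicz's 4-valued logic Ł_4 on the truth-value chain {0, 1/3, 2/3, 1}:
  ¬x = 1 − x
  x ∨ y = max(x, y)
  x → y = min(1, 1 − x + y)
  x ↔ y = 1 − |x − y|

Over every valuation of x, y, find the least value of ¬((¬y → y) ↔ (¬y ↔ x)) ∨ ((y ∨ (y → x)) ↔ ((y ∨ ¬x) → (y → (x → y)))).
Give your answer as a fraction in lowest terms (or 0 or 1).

Take x = 0, y = 1/3:
¬y = ¬1/3 = 2/3
¬y → y = 2/3 → 1/3 = 2/3
¬y = ¬1/3 = 2/3
¬y ↔ x = 2/3 ↔ 0 = 1/3
(¬y → y) ↔ (¬y ↔ x) = 2/3 ↔ 1/3 = 2/3
¬((¬y → y) ↔ (¬y ↔ x)) = ¬2/3 = 1/3
y → x = 1/3 → 0 = 2/3
y ∨ (y → x) = 1/3 ∨ 2/3 = 2/3
¬x = ¬0 = 1
y ∨ ¬x = 1/3 ∨ 1 = 1
x → y = 0 → 1/3 = 1
y → (x → y) = 1/3 → 1 = 1
(y ∨ ¬x) → (y → (x → y)) = 1 → 1 = 1
(y ∨ (y → x)) ↔ ((y ∨ ¬x) → (y → (x → y))) = 2/3 ↔ 1 = 2/3
¬((¬y → y) ↔ (¬y ↔ x)) ∨ ((y ∨ (y → x)) ↔ ((y ∨ ¬x) → (y → (x → y)))) = 1/3 ∨ 2/3 = 2/3
No assignment yields a value below 2/3, so this is the minimum.

2/3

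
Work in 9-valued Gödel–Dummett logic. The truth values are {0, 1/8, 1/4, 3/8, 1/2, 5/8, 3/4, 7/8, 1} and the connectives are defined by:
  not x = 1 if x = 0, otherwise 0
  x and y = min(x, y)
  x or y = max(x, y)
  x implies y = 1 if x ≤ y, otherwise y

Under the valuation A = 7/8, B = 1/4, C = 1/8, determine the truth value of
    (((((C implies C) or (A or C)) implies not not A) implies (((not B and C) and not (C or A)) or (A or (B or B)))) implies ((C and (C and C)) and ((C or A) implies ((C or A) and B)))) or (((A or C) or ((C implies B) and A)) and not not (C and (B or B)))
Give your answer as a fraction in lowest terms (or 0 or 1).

7/8

C implies C = 1/8 implies 1/8 = 1
A or C = 7/8 or 1/8 = 7/8
(C implies C) or (A or C) = 1 or 7/8 = 1
not A = not 7/8 = 0
not not A = not 0 = 1
((C implies C) or (A or C)) implies not not A = 1 implies 1 = 1
not B = not 1/4 = 0
not B and C = 0 and 1/8 = 0
C or A = 1/8 or 7/8 = 7/8
not (C or A) = not 7/8 = 0
(not B and C) and not (C or A) = 0 and 0 = 0
B or B = 1/4 or 1/4 = 1/4
A or (B or B) = 7/8 or 1/4 = 7/8
((not B and C) and not (C or A)) or (A or (B or B)) = 0 or 7/8 = 7/8
(((C implies C) or (A or C)) implies not not A) implies (((not B and C) and not (C or A)) or (A or (B or B))) = 1 implies 7/8 = 7/8
C and C = 1/8 and 1/8 = 1/8
C and (C and C) = 1/8 and 1/8 = 1/8
C or A = 1/8 or 7/8 = 7/8
C or A = 1/8 or 7/8 = 7/8
(C or A) and B = 7/8 and 1/4 = 1/4
(C or A) implies ((C or A) and B) = 7/8 implies 1/4 = 1/4
(C and (C and C)) and ((C or A) implies ((C or A) and B)) = 1/8 and 1/4 = 1/8
((((C implies C) or (A or C)) implies not not A) implies (((not B and C) and not (C or A)) or (A or (B or B)))) implies ((C and (C and C)) and ((C or A) implies ((C or A) and B))) = 7/8 implies 1/8 = 1/8
A or C = 7/8 or 1/8 = 7/8
C implies B = 1/8 implies 1/4 = 1
(C implies B) and A = 1 and 7/8 = 7/8
(A or C) or ((C implies B) and A) = 7/8 or 7/8 = 7/8
B or B = 1/4 or 1/4 = 1/4
C and (B or B) = 1/8 and 1/4 = 1/8
not (C and (B or B)) = not 1/8 = 0
not not (C and (B or B)) = not 0 = 1
((A or C) or ((C implies B) and A)) and not not (C and (B or B)) = 7/8 and 1 = 7/8
(((((C implies C) or (A or C)) implies not not A) implies (((not B and C) and not (C or A)) or (A or (B or B)))) implies ((C and (C and C)) and ((C or A) implies ((C or A) and B)))) or (((A or C) or ((C implies B) and A)) and not not (C and (B or B))) = 1/8 or 7/8 = 7/8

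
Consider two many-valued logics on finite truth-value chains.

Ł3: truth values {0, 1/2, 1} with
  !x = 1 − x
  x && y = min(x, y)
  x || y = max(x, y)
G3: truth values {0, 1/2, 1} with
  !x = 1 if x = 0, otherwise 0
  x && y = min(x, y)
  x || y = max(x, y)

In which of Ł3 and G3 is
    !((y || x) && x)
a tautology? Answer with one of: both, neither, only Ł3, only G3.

neither

In Ł3: at x = 1/2, y = 0 the value is 1/2 — not a tautology.
In G3: at x = 1/2, y = 0 the value is 0 — not a tautology.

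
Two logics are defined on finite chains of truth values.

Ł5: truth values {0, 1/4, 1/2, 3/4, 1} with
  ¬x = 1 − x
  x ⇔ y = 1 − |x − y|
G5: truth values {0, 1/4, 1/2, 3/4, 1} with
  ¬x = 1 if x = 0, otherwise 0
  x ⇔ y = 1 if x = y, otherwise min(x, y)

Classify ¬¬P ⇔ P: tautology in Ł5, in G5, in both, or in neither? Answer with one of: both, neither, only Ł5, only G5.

only Ł5

In Ł5: every assignment gives 1 — tautology.
In G5: at P = 1/4 the value is 1/4 — not a tautology.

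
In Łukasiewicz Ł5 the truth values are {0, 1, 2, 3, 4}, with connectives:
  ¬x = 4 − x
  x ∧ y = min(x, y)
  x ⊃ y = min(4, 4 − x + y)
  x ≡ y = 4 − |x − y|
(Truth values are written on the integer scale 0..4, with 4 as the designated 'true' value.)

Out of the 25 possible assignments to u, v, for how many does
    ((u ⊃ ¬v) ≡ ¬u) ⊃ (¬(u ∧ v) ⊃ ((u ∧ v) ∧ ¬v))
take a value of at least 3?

16

value 4: 11 assignments (counts)
value 3: 5 assignments (counts)
value 2: 2 assignments
value 1: 2 assignments
value 0: 5 assignments
So 16 of the 25 assignments meet the threshold.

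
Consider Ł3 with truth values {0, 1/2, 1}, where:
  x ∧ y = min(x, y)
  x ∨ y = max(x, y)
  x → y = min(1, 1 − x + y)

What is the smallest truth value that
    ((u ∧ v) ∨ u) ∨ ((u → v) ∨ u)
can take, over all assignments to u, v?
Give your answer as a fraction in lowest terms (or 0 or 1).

1/2

Take u = 1/2, v = 0:
u ∧ v = 1/2 ∧ 0 = 0
(u ∧ v) ∨ u = 0 ∨ 1/2 = 1/2
u → v = 1/2 → 0 = 1/2
(u → v) ∨ u = 1/2 ∨ 1/2 = 1/2
((u ∧ v) ∨ u) ∨ ((u → v) ∨ u) = 1/2 ∨ 1/2 = 1/2
No assignment yields a value below 1/2, so this is the minimum.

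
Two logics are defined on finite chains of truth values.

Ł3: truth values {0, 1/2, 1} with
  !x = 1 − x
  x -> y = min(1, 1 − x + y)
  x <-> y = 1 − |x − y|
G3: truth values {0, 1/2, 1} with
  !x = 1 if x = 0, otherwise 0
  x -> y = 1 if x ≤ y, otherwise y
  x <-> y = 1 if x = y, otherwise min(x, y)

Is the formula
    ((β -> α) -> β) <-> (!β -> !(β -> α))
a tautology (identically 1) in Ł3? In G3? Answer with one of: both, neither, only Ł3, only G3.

only Ł3

In Ł3: every assignment gives 1 — tautology.
In G3: at α = 1/2, β = 1/2 the value is 1/2 — not a tautology.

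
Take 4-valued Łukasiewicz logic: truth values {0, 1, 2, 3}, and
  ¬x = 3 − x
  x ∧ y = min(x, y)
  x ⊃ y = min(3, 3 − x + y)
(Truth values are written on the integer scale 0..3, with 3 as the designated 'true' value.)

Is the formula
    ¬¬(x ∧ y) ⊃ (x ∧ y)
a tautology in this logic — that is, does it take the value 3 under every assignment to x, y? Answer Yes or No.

x = 0, y = 0 ↦ 3
x = 0, y = 1 ↦ 3
x = 0, y = 2 ↦ 3
x = 0, y = 3 ↦ 3
x = 1, y = 0 ↦ 3
x = 1, y = 1 ↦ 3
x = 1, y = 2 ↦ 3
x = 1, y = 3 ↦ 3
x = 2, y = 0 ↦ 3
x = 2, y = 1 ↦ 3
x = 2, y = 2 ↦ 3
x = 2, y = 3 ↦ 3
x = 3, y = 0 ↦ 3
x = 3, y = 1 ↦ 3
x = 3, y = 2 ↦ 3
x = 3, y = 3 ↦ 3
Every assignment gives a value ≥ 3.

Yes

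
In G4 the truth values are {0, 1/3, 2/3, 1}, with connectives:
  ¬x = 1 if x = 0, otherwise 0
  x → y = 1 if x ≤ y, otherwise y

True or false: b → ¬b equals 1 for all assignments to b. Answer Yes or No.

Counterexample: take b = 1/3.
¬b = ¬1/3 = 0
b → ¬b = 1/3 → 0 = 0
This gives 0 ≠ 1.

No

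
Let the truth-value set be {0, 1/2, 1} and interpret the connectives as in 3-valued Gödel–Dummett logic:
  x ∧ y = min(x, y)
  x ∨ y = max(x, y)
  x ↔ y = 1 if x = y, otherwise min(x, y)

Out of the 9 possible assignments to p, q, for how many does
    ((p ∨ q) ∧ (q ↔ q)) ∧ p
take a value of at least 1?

p = 0, q = 0 ↦ 0  <
p = 0, q = 1/2 ↦ 0  <
p = 0, q = 1 ↦ 0  <
p = 1/2, q = 0 ↦ 1/2  <
p = 1/2, q = 1/2 ↦ 1/2  <
p = 1/2, q = 1 ↦ 1/2  <
p = 1, q = 0 ↦ 1  ≥
p = 1, q = 1/2 ↦ 1  ≥
p = 1, q = 1 ↦ 1  ≥
So 3 of the 9 assignments meet the threshold.

3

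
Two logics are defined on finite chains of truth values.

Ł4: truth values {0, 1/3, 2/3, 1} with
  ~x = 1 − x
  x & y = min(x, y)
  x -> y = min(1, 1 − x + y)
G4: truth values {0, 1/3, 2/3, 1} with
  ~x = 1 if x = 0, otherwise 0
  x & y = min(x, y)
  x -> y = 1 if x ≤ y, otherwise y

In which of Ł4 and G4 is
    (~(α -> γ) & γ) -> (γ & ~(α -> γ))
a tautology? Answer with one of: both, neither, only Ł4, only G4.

In Ł4: every assignment gives 1 — tautology.
In G4: every assignment gives 1 — tautology.

both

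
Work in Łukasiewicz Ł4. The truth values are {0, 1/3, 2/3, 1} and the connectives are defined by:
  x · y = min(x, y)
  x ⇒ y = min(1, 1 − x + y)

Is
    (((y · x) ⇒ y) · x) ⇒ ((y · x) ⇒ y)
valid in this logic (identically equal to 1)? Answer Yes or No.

Yes

x = 0, y = 0 ↦ 1
x = 0, y = 1/3 ↦ 1
x = 0, y = 2/3 ↦ 1
x = 0, y = 1 ↦ 1
x = 1/3, y = 0 ↦ 1
x = 1/3, y = 1/3 ↦ 1
x = 1/3, y = 2/3 ↦ 1
x = 1/3, y = 1 ↦ 1
x = 2/3, y = 0 ↦ 1
x = 2/3, y = 1/3 ↦ 1
x = 2/3, y = 2/3 ↦ 1
x = 2/3, y = 1 ↦ 1
x = 1, y = 0 ↦ 1
x = 1, y = 1/3 ↦ 1
x = 1, y = 2/3 ↦ 1
x = 1, y = 1 ↦ 1
Every assignment gives a value ≥ 1.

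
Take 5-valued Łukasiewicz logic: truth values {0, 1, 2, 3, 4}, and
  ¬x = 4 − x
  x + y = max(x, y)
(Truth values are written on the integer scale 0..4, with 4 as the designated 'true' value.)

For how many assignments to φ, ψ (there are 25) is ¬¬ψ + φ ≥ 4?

9

value 4: 9 assignments (counts)
value 3: 7 assignments
value 2: 5 assignments
value 1: 3 assignments
value 0: 1 assignment
So 9 of the 25 assignments meet the threshold.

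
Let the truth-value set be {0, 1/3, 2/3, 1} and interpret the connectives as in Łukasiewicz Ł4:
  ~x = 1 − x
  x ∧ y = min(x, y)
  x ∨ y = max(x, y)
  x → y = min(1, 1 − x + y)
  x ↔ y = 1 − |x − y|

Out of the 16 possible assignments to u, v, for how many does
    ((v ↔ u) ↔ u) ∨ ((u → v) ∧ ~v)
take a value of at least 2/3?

14

u = 0, v = 0 ↦ 1  ≥
u = 0, v = 1/3 ↦ 2/3  ≥
u = 0, v = 2/3 ↦ 2/3  ≥
u = 0, v = 1 ↦ 1  ≥
u = 1/3, v = 0 ↦ 2/3  ≥
u = 1/3, v = 1/3 ↦ 2/3  ≥
u = 1/3, v = 2/3 ↦ 2/3  ≥
u = 1/3, v = 1 ↦ 1  ≥
u = 2/3, v = 0 ↦ 2/3  ≥
u = 2/3, v = 1/3 ↦ 1  ≥
u = 2/3, v = 2/3 ↦ 2/3  ≥
u = 2/3, v = 1 ↦ 1  ≥
u = 1, v = 0 ↦ 0  <
u = 1, v = 1/3 ↦ 1/3  <
u = 1, v = 2/3 ↦ 2/3  ≥
u = 1, v = 1 ↦ 1  ≥
So 14 of the 16 assignments meet the threshold.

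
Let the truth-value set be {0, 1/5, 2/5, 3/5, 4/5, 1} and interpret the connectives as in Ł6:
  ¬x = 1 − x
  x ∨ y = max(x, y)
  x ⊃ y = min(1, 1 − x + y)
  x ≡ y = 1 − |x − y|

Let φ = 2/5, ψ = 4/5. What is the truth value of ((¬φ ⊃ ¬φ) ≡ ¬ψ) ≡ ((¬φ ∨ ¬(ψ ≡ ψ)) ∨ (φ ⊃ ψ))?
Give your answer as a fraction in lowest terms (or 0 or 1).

1/5

¬φ = ¬2/5 = 3/5
¬φ = ¬2/5 = 3/5
¬φ ⊃ ¬φ = 3/5 ⊃ 3/5 = 1
¬ψ = ¬4/5 = 1/5
(¬φ ⊃ ¬φ) ≡ ¬ψ = 1 ≡ 1/5 = 1/5
¬φ = ¬2/5 = 3/5
ψ ≡ ψ = 4/5 ≡ 4/5 = 1
¬(ψ ≡ ψ) = ¬1 = 0
¬φ ∨ ¬(ψ ≡ ψ) = 3/5 ∨ 0 = 3/5
φ ⊃ ψ = 2/5 ⊃ 4/5 = 1
(¬φ ∨ ¬(ψ ≡ ψ)) ∨ (φ ⊃ ψ) = 3/5 ∨ 1 = 1
((¬φ ⊃ ¬φ) ≡ ¬ψ) ≡ ((¬φ ∨ ¬(ψ ≡ ψ)) ∨ (φ ⊃ ψ)) = 1/5 ≡ 1 = 1/5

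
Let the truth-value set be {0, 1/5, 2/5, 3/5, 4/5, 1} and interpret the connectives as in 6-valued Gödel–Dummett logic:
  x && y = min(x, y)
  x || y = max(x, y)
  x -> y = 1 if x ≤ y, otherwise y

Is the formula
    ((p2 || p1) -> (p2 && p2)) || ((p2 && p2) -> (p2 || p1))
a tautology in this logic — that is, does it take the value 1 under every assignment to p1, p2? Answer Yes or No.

At p1 = 1, p2 = 1/5, for instance:
p2 || p1 = 1/5 || 1 = 1
p2 && p2 = 1/5 && 1/5 = 1/5
(p2 || p1) -> (p2 && p2) = 1 -> 1/5 = 1/5
(p2 && p2) -> (p2 || p1) = 1/5 -> 1 = 1
((p2 || p1) -> (p2 && p2)) || ((p2 && p2) -> (p2 || p1)) = 1/5 || 1 = 1
and checking the remaining 35 assignments likewise gives ≥ 1 in every case.

Yes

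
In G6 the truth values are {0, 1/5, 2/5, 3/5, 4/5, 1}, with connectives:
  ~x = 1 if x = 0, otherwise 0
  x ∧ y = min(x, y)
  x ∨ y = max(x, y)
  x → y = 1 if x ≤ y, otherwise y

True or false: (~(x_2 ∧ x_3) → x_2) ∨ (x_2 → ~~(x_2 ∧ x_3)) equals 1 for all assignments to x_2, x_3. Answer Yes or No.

Counterexample: take x_2 = 1/5, x_3 = 0.
x_2 ∧ x_3 = 1/5 ∧ 0 = 0
~(x_2 ∧ x_3) = ~0 = 1
~(x_2 ∧ x_3) → x_2 = 1 → 1/5 = 1/5
x_2 ∧ x_3 = 1/5 ∧ 0 = 0
~(x_2 ∧ x_3) = ~0 = 1
~~(x_2 ∧ x_3) = ~1 = 0
x_2 → ~~(x_2 ∧ x_3) = 1/5 → 0 = 0
(~(x_2 ∧ x_3) → x_2) ∨ (x_2 → ~~(x_2 ∧ x_3)) = 1/5 ∨ 0 = 1/5
This gives 1/5 ≠ 1.

No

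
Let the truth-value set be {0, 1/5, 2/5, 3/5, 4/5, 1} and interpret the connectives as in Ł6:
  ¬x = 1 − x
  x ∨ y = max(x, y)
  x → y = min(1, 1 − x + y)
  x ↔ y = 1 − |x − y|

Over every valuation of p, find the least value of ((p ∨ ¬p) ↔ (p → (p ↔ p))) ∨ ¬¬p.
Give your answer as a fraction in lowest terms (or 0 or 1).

Take p = 2/5:
¬p = ¬2/5 = 3/5
p ∨ ¬p = 2/5 ∨ 3/5 = 3/5
p ↔ p = 2/5 ↔ 2/5 = 1
p → (p ↔ p) = 2/5 → 1 = 1
(p ∨ ¬p) ↔ (p → (p ↔ p)) = 3/5 ↔ 1 = 3/5
¬p = ¬2/5 = 3/5
¬¬p = ¬3/5 = 2/5
((p ∨ ¬p) ↔ (p → (p ↔ p))) ∨ ¬¬p = 3/5 ∨ 2/5 = 3/5
No assignment yields a value below 3/5, so this is the minimum.

3/5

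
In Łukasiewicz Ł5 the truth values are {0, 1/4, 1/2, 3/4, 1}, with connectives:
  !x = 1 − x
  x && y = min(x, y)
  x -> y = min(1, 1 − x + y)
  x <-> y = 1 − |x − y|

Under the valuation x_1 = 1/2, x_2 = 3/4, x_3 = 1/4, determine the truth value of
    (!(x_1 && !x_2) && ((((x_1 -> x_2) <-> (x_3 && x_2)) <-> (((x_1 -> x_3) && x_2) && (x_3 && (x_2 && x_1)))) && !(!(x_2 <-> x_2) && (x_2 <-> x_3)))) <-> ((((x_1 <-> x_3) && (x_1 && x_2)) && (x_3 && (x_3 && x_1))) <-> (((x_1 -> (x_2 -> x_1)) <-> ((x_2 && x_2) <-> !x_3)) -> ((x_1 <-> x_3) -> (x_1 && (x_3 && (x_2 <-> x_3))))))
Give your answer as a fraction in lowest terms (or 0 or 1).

1

!x_2 = !3/4 = 1/4
x_1 && !x_2 = 1/2 && 1/4 = 1/4
!(x_1 && !x_2) = !1/4 = 3/4
x_1 -> x_2 = 1/2 -> 3/4 = 1
x_3 && x_2 = 1/4 && 3/4 = 1/4
(x_1 -> x_2) <-> (x_3 && x_2) = 1 <-> 1/4 = 1/4
x_1 -> x_3 = 1/2 -> 1/4 = 3/4
(x_1 -> x_3) && x_2 = 3/4 && 3/4 = 3/4
x_2 && x_1 = 3/4 && 1/2 = 1/2
x_3 && (x_2 && x_1) = 1/4 && 1/2 = 1/4
((x_1 -> x_3) && x_2) && (x_3 && (x_2 && x_1)) = 3/4 && 1/4 = 1/4
((x_1 -> x_2) <-> (x_3 && x_2)) <-> (((x_1 -> x_3) && x_2) && (x_3 && (x_2 && x_1))) = 1/4 <-> 1/4 = 1
x_2 <-> x_2 = 3/4 <-> 3/4 = 1
!(x_2 <-> x_2) = !1 = 0
x_2 <-> x_3 = 3/4 <-> 1/4 = 1/2
!(x_2 <-> x_2) && (x_2 <-> x_3) = 0 && 1/2 = 0
!(!(x_2 <-> x_2) && (x_2 <-> x_3)) = !0 = 1
(((x_1 -> x_2) <-> (x_3 && x_2)) <-> (((x_1 -> x_3) && x_2) && (x_3 && (x_2 && x_1)))) && !(!(x_2 <-> x_2) && (x_2 <-> x_3)) = 1 && 1 = 1
!(x_1 && !x_2) && ((((x_1 -> x_2) <-> (x_3 && x_2)) <-> (((x_1 -> x_3) && x_2) && (x_3 && (x_2 && x_1)))) && !(!(x_2 <-> x_2) && (x_2 <-> x_3))) = 3/4 && 1 = 3/4
x_1 <-> x_3 = 1/2 <-> 1/4 = 3/4
x_1 && x_2 = 1/2 && 3/4 = 1/2
(x_1 <-> x_3) && (x_1 && x_2) = 3/4 && 1/2 = 1/2
x_3 && x_1 = 1/4 && 1/2 = 1/4
x_3 && (x_3 && x_1) = 1/4 && 1/4 = 1/4
((x_1 <-> x_3) && (x_1 && x_2)) && (x_3 && (x_3 && x_1)) = 1/2 && 1/4 = 1/4
x_2 -> x_1 = 3/4 -> 1/2 = 3/4
x_1 -> (x_2 -> x_1) = 1/2 -> 3/4 = 1
x_2 && x_2 = 3/4 && 3/4 = 3/4
!x_3 = !1/4 = 3/4
(x_2 && x_2) <-> !x_3 = 3/4 <-> 3/4 = 1
(x_1 -> (x_2 -> x_1)) <-> ((x_2 && x_2) <-> !x_3) = 1 <-> 1 = 1
x_1 <-> x_3 = 1/2 <-> 1/4 = 3/4
x_2 <-> x_3 = 3/4 <-> 1/4 = 1/2
x_3 && (x_2 <-> x_3) = 1/4 && 1/2 = 1/4
x_1 && (x_3 && (x_2 <-> x_3)) = 1/2 && 1/4 = 1/4
(x_1 <-> x_3) -> (x_1 && (x_3 && (x_2 <-> x_3))) = 3/4 -> 1/4 = 1/2
((x_1 -> (x_2 -> x_1)) <-> ((x_2 && x_2) <-> !x_3)) -> ((x_1 <-> x_3) -> (x_1 && (x_3 && (x_2 <-> x_3)))) = 1 -> 1/2 = 1/2
(((x_1 <-> x_3) && (x_1 && x_2)) && (x_3 && (x_3 && x_1))) <-> (((x_1 -> (x_2 -> x_1)) <-> ((x_2 && x_2) <-> !x_3)) -> ((x_1 <-> x_3) -> (x_1 && (x_3 && (x_2 <-> x_3))))) = 1/4 <-> 1/2 = 3/4
(!(x_1 && !x_2) && ((((x_1 -> x_2) <-> (x_3 && x_2)) <-> (((x_1 -> x_3) && x_2) && (x_3 && (x_2 && x_1)))) && !(!(x_2 <-> x_2) && (x_2 <-> x_3)))) <-> ((((x_1 <-> x_3) && (x_1 && x_2)) && (x_3 && (x_3 && x_1))) <-> (((x_1 -> (x_2 -> x_1)) <-> ((x_2 && x_2) <-> !x_3)) -> ((x_1 <-> x_3) -> (x_1 && (x_3 && (x_2 <-> x_3)))))) = 3/4 <-> 3/4 = 1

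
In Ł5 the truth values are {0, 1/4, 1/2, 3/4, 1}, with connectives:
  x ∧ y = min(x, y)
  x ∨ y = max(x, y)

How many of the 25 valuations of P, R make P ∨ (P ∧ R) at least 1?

5

value 1: 5 assignments (counts)
value 3/4: 5 assignments
value 1/2: 5 assignments
value 1/4: 5 assignments
value 0: 5 assignments
So 5 of the 25 assignments meet the threshold.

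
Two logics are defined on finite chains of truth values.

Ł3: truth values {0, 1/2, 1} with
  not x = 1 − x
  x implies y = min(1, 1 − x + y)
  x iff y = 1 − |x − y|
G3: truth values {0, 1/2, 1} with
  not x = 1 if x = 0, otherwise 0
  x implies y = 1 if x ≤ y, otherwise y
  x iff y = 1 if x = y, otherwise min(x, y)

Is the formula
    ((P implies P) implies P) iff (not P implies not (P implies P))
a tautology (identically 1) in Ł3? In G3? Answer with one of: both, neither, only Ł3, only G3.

In Ł3: every assignment gives 1 — tautology.
In G3: at P = 1/2 the value is 1/2 — not a tautology.

only Ł3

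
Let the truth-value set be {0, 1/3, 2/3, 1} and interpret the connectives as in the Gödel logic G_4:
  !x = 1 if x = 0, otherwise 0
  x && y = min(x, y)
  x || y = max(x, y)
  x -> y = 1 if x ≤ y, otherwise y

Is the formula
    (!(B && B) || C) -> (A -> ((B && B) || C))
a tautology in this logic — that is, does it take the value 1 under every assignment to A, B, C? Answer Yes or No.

Counterexample: take A = 1/3, B = 0, C = 0.
B && B = 0 && 0 = 0
!(B && B) = !0 = 1
!(B && B) || C = 1 || 0 = 1
B && B = 0 && 0 = 0
(B && B) || C = 0 || 0 = 0
A -> ((B && B) || C) = 1/3 -> 0 = 0
(!(B && B) || C) -> (A -> ((B && B) || C)) = 1 -> 0 = 0
This gives 0 ≠ 1.

No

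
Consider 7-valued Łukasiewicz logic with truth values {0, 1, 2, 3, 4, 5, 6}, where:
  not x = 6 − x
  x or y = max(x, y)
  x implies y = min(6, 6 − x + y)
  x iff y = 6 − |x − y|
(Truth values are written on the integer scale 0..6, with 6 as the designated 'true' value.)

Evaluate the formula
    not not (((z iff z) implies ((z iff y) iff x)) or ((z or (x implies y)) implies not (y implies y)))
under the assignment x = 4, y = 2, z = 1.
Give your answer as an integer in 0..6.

z iff z = 1 iff 1 = 6
z iff y = 1 iff 2 = 5
(z iff y) iff x = 5 iff 4 = 5
(z iff z) implies ((z iff y) iff x) = 6 implies 5 = 5
x implies y = 4 implies 2 = 4
z or (x implies y) = 1 or 4 = 4
y implies y = 2 implies 2 = 6
not (y implies y) = not 6 = 0
(z or (x implies y)) implies not (y implies y) = 4 implies 0 = 2
((z iff z) implies ((z iff y) iff x)) or ((z or (x implies y)) implies not (y implies y)) = 5 or 2 = 5
not (((z iff z) implies ((z iff y) iff x)) or ((z or (x implies y)) implies not (y implies y))) = not 5 = 1
not not (((z iff z) implies ((z iff y) iff x)) or ((z or (x implies y)) implies not (y implies y))) = not 1 = 5

5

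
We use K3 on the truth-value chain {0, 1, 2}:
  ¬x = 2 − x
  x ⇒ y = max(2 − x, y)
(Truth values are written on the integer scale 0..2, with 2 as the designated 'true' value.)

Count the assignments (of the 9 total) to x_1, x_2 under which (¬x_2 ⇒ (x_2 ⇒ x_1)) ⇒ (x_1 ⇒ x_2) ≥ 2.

5

x_1 = 0, x_2 = 0 ↦ 2  ≥
x_1 = 0, x_2 = 1 ↦ 2  ≥
x_1 = 0, x_2 = 2 ↦ 2  ≥
x_1 = 1, x_2 = 0 ↦ 1  <
x_1 = 1, x_2 = 1 ↦ 1  <
x_1 = 1, x_2 = 2 ↦ 2  ≥
x_1 = 2, x_2 = 0 ↦ 0  <
x_1 = 2, x_2 = 1 ↦ 1  <
x_1 = 2, x_2 = 2 ↦ 2  ≥
So 5 of the 9 assignments meet the threshold.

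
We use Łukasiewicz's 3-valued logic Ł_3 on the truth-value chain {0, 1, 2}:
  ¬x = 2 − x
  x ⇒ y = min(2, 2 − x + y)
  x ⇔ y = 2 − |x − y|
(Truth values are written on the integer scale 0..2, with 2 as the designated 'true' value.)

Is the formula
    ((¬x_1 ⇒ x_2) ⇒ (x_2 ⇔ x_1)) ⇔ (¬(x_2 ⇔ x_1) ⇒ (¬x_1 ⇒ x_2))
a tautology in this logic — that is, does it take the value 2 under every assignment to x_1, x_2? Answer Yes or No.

Counterexample: take x_1 = 0, x_2 = 2.
¬x_1 = ¬0 = 2
¬x_1 ⇒ x_2 = 2 ⇒ 2 = 2
x_2 ⇔ x_1 = 2 ⇔ 0 = 0
(¬x_1 ⇒ x_2) ⇒ (x_2 ⇔ x_1) = 2 ⇒ 0 = 0
x_2 ⇔ x_1 = 2 ⇔ 0 = 0
¬(x_2 ⇔ x_1) = ¬0 = 2
¬x_1 = ¬0 = 2
¬x_1 ⇒ x_2 = 2 ⇒ 2 = 2
¬(x_2 ⇔ x_1) ⇒ (¬x_1 ⇒ x_2) = 2 ⇒ 2 = 2
((¬x_1 ⇒ x_2) ⇒ (x_2 ⇔ x_1)) ⇔ (¬(x_2 ⇔ x_1) ⇒ (¬x_1 ⇒ x_2)) = 0 ⇔ 2 = 0
This gives 0 ≠ 2.

No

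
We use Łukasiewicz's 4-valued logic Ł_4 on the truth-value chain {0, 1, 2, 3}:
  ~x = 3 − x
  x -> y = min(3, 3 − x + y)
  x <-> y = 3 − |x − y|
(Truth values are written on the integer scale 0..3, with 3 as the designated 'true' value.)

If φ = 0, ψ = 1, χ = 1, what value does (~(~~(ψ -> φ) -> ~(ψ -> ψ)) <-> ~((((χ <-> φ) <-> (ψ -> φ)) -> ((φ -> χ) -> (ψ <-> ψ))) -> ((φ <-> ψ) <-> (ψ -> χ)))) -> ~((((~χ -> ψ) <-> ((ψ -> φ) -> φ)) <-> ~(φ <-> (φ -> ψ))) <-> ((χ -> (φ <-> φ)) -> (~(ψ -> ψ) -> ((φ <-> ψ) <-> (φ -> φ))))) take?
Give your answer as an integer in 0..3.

ψ -> φ = 1 -> 0 = 2
~(ψ -> φ) = ~2 = 1
~~(ψ -> φ) = ~1 = 2
ψ -> ψ = 1 -> 1 = 3
~(ψ -> ψ) = ~3 = 0
~~(ψ -> φ) -> ~(ψ -> ψ) = 2 -> 0 = 1
~(~~(ψ -> φ) -> ~(ψ -> ψ)) = ~1 = 2
χ <-> φ = 1 <-> 0 = 2
ψ -> φ = 1 -> 0 = 2
(χ <-> φ) <-> (ψ -> φ) = 2 <-> 2 = 3
φ -> χ = 0 -> 1 = 3
ψ <-> ψ = 1 <-> 1 = 3
(φ -> χ) -> (ψ <-> ψ) = 3 -> 3 = 3
((χ <-> φ) <-> (ψ -> φ)) -> ((φ -> χ) -> (ψ <-> ψ)) = 3 -> 3 = 3
φ <-> ψ = 0 <-> 1 = 2
ψ -> χ = 1 -> 1 = 3
(φ <-> ψ) <-> (ψ -> χ) = 2 <-> 3 = 2
(((χ <-> φ) <-> (ψ -> φ)) -> ((φ -> χ) -> (ψ <-> ψ))) -> ((φ <-> ψ) <-> (ψ -> χ)) = 3 -> 2 = 2
~((((χ <-> φ) <-> (ψ -> φ)) -> ((φ -> χ) -> (ψ <-> ψ))) -> ((φ <-> ψ) <-> (ψ -> χ))) = ~2 = 1
~(~~(ψ -> φ) -> ~(ψ -> ψ)) <-> ~((((χ <-> φ) <-> (ψ -> φ)) -> ((φ -> χ) -> (ψ <-> ψ))) -> ((φ <-> ψ) <-> (ψ -> χ))) = 2 <-> 1 = 2
~χ = ~1 = 2
~χ -> ψ = 2 -> 1 = 2
ψ -> φ = 1 -> 0 = 2
(ψ -> φ) -> φ = 2 -> 0 = 1
(~χ -> ψ) <-> ((ψ -> φ) -> φ) = 2 <-> 1 = 2
φ -> ψ = 0 -> 1 = 3
φ <-> (φ -> ψ) = 0 <-> 3 = 0
~(φ <-> (φ -> ψ)) = ~0 = 3
((~χ -> ψ) <-> ((ψ -> φ) -> φ)) <-> ~(φ <-> (φ -> ψ)) = 2 <-> 3 = 2
φ <-> φ = 0 <-> 0 = 3
χ -> (φ <-> φ) = 1 -> 3 = 3
ψ -> ψ = 1 -> 1 = 3
~(ψ -> ψ) = ~3 = 0
φ <-> ψ = 0 <-> 1 = 2
φ -> φ = 0 -> 0 = 3
(φ <-> ψ) <-> (φ -> φ) = 2 <-> 3 = 2
~(ψ -> ψ) -> ((φ <-> ψ) <-> (φ -> φ)) = 0 -> 2 = 3
(χ -> (φ <-> φ)) -> (~(ψ -> ψ) -> ((φ <-> ψ) <-> (φ -> φ))) = 3 -> 3 = 3
(((~χ -> ψ) <-> ((ψ -> φ) -> φ)) <-> ~(φ <-> (φ -> ψ))) <-> ((χ -> (φ <-> φ)) -> (~(ψ -> ψ) -> ((φ <-> ψ) <-> (φ -> φ)))) = 2 <-> 3 = 2
~((((~χ -> ψ) <-> ((ψ -> φ) -> φ)) <-> ~(φ <-> (φ -> ψ))) <-> ((χ -> (φ <-> φ)) -> (~(ψ -> ψ) -> ((φ <-> ψ) <-> (φ -> φ))))) = ~2 = 1
(~(~~(ψ -> φ) -> ~(ψ -> ψ)) <-> ~((((χ <-> φ) <-> (ψ -> φ)) -> ((φ -> χ) -> (ψ <-> ψ))) -> ((φ <-> ψ) <-> (ψ -> χ)))) -> ~((((~χ -> ψ) <-> ((ψ -> φ) -> φ)) <-> ~(φ <-> (φ -> ψ))) <-> ((χ -> (φ <-> φ)) -> (~(ψ -> ψ) -> ((φ <-> ψ) <-> (φ -> φ))))) = 2 -> 1 = 2

2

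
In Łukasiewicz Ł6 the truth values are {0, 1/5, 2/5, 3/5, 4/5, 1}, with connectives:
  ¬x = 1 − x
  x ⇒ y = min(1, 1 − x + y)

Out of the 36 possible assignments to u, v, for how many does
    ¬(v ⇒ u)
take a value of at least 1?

value 1: 1 assignment (counts)
value 4/5: 2 assignments
value 3/5: 3 assignments
value 2/5: 4 assignments
value 1/5: 5 assignments
value 0: 21 assignments
So 1 of the 36 assignments meets the threshold.

1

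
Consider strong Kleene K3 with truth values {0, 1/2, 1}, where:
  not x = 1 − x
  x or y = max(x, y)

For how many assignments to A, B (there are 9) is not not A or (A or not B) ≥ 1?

A = 0, B = 0 ↦ 1  ≥
A = 0, B = 1/2 ↦ 1/2  <
A = 0, B = 1 ↦ 0  <
A = 1/2, B = 0 ↦ 1  ≥
A = 1/2, B = 1/2 ↦ 1/2  <
A = 1/2, B = 1 ↦ 1/2  <
A = 1, B = 0 ↦ 1  ≥
A = 1, B = 1/2 ↦ 1  ≥
A = 1, B = 1 ↦ 1  ≥
So 5 of the 9 assignments meet the threshold.

5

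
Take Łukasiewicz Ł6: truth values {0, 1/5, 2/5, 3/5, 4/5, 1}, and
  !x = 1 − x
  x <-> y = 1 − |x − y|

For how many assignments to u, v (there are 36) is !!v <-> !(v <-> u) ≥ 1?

8

value 1: 8 assignments (counts)
value 4/5: 10 assignments
value 3/5: 7 assignments
value 2/5: 6 assignments
value 1/5: 3 assignments
value 0: 2 assignments
So 8 of the 36 assignments meet the threshold.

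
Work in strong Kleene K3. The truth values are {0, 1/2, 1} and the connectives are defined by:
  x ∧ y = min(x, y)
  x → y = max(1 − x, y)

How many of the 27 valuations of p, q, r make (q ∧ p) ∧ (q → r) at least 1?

1

value 1: 1 assignment (counts)
value 1/2: 9 assignments
value 0: 17 assignments
So 1 of the 27 assignments meets the threshold.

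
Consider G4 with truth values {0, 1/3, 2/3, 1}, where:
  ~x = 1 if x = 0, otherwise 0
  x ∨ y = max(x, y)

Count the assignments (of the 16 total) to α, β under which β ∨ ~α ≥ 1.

α = 0, β = 0 ↦ 1  ≥
α = 0, β = 1/3 ↦ 1  ≥
α = 0, β = 2/3 ↦ 1  ≥
α = 0, β = 1 ↦ 1  ≥
α = 1/3, β = 0 ↦ 0  <
α = 1/3, β = 1/3 ↦ 1/3  <
α = 1/3, β = 2/3 ↦ 2/3  <
α = 1/3, β = 1 ↦ 1  ≥
α = 2/3, β = 0 ↦ 0  <
α = 2/3, β = 1/3 ↦ 1/3  <
α = 2/3, β = 2/3 ↦ 2/3  <
α = 2/3, β = 1 ↦ 1  ≥
α = 1, β = 0 ↦ 0  <
α = 1, β = 1/3 ↦ 1/3  <
α = 1, β = 2/3 ↦ 2/3  <
α = 1, β = 1 ↦ 1  ≥
So 7 of the 16 assignments meet the threshold.

7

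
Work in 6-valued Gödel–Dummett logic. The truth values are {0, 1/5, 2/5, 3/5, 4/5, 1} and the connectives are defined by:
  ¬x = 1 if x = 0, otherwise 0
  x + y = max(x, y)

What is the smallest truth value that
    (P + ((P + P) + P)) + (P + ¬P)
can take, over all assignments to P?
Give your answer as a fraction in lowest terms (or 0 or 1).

Take P = 1/5:
P + P = 1/5 + 1/5 = 1/5
(P + P) + P = 1/5 + 1/5 = 1/5
P + ((P + P) + P) = 1/5 + 1/5 = 1/5
¬P = ¬1/5 = 0
P + ¬P = 1/5 + 0 = 1/5
(P + ((P + P) + P)) + (P + ¬P) = 1/5 + 1/5 = 1/5
No assignment yields a value below 1/5, so this is the minimum.

1/5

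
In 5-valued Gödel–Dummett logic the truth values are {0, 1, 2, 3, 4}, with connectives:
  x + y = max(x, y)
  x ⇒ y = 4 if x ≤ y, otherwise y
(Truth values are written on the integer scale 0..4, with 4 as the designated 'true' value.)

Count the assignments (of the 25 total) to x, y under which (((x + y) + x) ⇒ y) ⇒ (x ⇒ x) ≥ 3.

25

value 4: 25 assignments (counts)
So 25 of the 25 assignments meet the threshold.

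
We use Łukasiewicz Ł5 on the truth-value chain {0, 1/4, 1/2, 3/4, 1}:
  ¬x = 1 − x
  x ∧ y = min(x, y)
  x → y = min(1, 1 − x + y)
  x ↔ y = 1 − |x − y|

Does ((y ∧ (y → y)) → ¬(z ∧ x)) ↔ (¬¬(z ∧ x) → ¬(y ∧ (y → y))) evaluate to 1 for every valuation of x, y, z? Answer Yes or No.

At x = 1/4, y = 1/4, z = 0, for instance:
y → y = 1/4 → 1/4 = 1
y ∧ (y → y) = 1/4 ∧ 1 = 1/4
z ∧ x = 0 ∧ 1/4 = 0
¬(z ∧ x) = ¬0 = 1
(y ∧ (y → y)) → ¬(z ∧ x) = 1/4 → 1 = 1
¬¬(z ∧ x) = ¬1 = 0
¬(y ∧ (y → y)) = ¬1/4 = 3/4
¬¬(z ∧ x) → ¬(y ∧ (y → y)) = 0 → 3/4 = 1
((y ∧ (y → y)) → ¬(z ∧ x)) ↔ (¬¬(z ∧ x) → ¬(y ∧ (y → y))) = 1 ↔ 1 = 1
and checking the remaining 124 assignments likewise gives ≥ 1 in every case.

Yes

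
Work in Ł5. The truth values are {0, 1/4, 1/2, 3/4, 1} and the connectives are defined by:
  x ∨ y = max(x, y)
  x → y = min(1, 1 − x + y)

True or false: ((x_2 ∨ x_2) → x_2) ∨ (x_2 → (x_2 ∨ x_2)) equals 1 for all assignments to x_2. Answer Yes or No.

Yes

x_2 = 0 ↦ 1
x_2 = 1/4 ↦ 1
x_2 = 1/2 ↦ 1
x_2 = 3/4 ↦ 1
x_2 = 1 ↦ 1
Every assignment gives a value ≥ 1.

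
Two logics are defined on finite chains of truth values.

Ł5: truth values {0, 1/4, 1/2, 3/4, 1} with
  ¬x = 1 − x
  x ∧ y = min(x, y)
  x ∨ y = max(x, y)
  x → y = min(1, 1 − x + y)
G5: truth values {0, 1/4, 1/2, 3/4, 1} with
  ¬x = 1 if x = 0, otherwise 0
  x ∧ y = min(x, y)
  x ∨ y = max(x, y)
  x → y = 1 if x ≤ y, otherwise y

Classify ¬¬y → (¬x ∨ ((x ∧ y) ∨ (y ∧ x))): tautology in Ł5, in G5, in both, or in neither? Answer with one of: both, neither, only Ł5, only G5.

neither

In Ł5: at x = 1/4, y = 1 the value is 3/4 — not a tautology.
In G5: at x = 1/4, y = 1/4 the value is 1/4 — not a tautology.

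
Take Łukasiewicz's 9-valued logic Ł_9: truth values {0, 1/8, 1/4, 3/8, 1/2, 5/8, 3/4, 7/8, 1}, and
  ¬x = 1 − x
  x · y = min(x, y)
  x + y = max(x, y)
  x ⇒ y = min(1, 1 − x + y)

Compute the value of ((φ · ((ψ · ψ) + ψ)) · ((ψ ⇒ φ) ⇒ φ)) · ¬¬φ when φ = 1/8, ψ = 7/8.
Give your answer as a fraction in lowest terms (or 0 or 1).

ψ · ψ = 7/8 · 7/8 = 7/8
(ψ · ψ) + ψ = 7/8 + 7/8 = 7/8
φ · ((ψ · ψ) + ψ) = 1/8 · 7/8 = 1/8
ψ ⇒ φ = 7/8 ⇒ 1/8 = 1/4
(ψ ⇒ φ) ⇒ φ = 1/4 ⇒ 1/8 = 7/8
(φ · ((ψ · ψ) + ψ)) · ((ψ ⇒ φ) ⇒ φ) = 1/8 · 7/8 = 1/8
¬φ = ¬1/8 = 7/8
¬¬φ = ¬7/8 = 1/8
((φ · ((ψ · ψ) + ψ)) · ((ψ ⇒ φ) ⇒ φ)) · ¬¬φ = 1/8 · 1/8 = 1/8

1/8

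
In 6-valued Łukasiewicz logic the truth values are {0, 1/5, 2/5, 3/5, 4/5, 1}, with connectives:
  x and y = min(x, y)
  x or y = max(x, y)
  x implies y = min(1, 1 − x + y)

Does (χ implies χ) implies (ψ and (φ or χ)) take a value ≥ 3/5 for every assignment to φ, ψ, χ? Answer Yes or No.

Counterexample: take φ = 0, ψ = 0, χ = 0.
χ implies χ = 0 implies 0 = 1
φ or χ = 0 or 0 = 0
ψ and (φ or χ) = 0 and 0 = 0
(χ implies χ) implies (ψ and (φ or χ)) = 1 implies 0 = 0
This gives 0, which is below 3/5.

No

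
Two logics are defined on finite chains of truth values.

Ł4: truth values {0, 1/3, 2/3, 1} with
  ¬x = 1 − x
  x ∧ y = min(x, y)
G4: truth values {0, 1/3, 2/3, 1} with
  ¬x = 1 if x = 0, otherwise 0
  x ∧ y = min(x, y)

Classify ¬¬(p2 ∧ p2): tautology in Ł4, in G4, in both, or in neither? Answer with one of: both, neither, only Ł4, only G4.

In Ł4: at p2 = 0 the value is 0 — not a tautology.
In G4: at p2 = 0 the value is 0 — not a tautology.

neither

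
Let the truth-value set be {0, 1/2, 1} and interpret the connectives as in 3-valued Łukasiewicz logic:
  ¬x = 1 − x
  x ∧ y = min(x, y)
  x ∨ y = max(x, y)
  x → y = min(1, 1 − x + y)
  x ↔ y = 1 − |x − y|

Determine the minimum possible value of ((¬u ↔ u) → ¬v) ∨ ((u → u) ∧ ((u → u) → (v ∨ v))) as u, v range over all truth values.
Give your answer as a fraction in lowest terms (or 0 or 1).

1/2

Take u = 1/2, v = 1/2:
¬u = ¬1/2 = 1/2
¬u ↔ u = 1/2 ↔ 1/2 = 1
¬v = ¬1/2 = 1/2
(¬u ↔ u) → ¬v = 1 → 1/2 = 1/2
u → u = 1/2 → 1/2 = 1
u → u = 1/2 → 1/2 = 1
v ∨ v = 1/2 ∨ 1/2 = 1/2
(u → u) → (v ∨ v) = 1 → 1/2 = 1/2
(u → u) ∧ ((u → u) → (v ∨ v)) = 1 ∧ 1/2 = 1/2
((¬u ↔ u) → ¬v) ∨ ((u → u) ∧ ((u → u) → (v ∨ v))) = 1/2 ∨ 1/2 = 1/2
No assignment yields a value below 1/2, so this is the minimum.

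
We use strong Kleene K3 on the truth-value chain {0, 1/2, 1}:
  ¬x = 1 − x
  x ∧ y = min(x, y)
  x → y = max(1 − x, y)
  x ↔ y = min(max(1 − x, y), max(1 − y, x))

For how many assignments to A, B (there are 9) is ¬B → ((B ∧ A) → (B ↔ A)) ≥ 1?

A = 0, B = 0 ↦ 1  ≥
A = 0, B = 1/2 ↦ 1  ≥
A = 0, B = 1 ↦ 1  ≥
A = 1/2, B = 0 ↦ 1  ≥
A = 1/2, B = 1/2 ↦ 1/2  <
A = 1/2, B = 1 ↦ 1  ≥
A = 1, B = 0 ↦ 1  ≥
A = 1, B = 1/2 ↦ 1/2  <
A = 1, B = 1 ↦ 1  ≥
So 7 of the 9 assignments meet the threshold.

7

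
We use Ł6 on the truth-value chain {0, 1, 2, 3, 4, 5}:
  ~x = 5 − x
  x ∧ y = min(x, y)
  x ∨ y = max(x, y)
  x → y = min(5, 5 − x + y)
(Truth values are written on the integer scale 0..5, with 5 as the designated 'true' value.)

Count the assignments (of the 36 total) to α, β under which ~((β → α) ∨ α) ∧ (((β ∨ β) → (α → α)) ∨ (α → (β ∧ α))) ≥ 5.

value 5: 1 assignment (counts)
value 4: 2 assignments
value 3: 3 assignments
value 2: 4 assignments
value 1: 5 assignments
value 0: 21 assignments
So 1 of the 36 assignments meets the threshold.

1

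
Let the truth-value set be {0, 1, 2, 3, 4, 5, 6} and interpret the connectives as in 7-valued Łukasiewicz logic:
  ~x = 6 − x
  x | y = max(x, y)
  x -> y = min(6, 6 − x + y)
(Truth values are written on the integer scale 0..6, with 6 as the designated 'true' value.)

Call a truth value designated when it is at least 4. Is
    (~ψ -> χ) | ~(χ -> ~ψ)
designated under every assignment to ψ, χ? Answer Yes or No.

No

Counterexample: take ψ = 0, χ = 0.
~ψ = ~0 = 6
~ψ -> χ = 6 -> 0 = 0
χ -> ~ψ = 0 -> 6 = 6
~(χ -> ~ψ) = ~6 = 0
(~ψ -> χ) | ~(χ -> ~ψ) = 0 | 0 = 0
This gives 0, which is below 4.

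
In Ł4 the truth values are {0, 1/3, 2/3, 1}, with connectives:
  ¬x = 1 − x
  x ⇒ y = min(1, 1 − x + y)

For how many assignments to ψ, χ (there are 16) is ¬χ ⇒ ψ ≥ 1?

10

ψ = 0, χ = 0 ↦ 0  <
ψ = 0, χ = 1/3 ↦ 1/3  <
ψ = 0, χ = 2/3 ↦ 2/3  <
ψ = 0, χ = 1 ↦ 1  ≥
ψ = 1/3, χ = 0 ↦ 1/3  <
ψ = 1/3, χ = 1/3 ↦ 2/3  <
ψ = 1/3, χ = 2/3 ↦ 1  ≥
ψ = 1/3, χ = 1 ↦ 1  ≥
ψ = 2/3, χ = 0 ↦ 2/3  <
ψ = 2/3, χ = 1/3 ↦ 1  ≥
ψ = 2/3, χ = 2/3 ↦ 1  ≥
ψ = 2/3, χ = 1 ↦ 1  ≥
ψ = 1, χ = 0 ↦ 1  ≥
ψ = 1, χ = 1/3 ↦ 1  ≥
ψ = 1, χ = 2/3 ↦ 1  ≥
ψ = 1, χ = 1 ↦ 1  ≥
So 10 of the 16 assignments meet the threshold.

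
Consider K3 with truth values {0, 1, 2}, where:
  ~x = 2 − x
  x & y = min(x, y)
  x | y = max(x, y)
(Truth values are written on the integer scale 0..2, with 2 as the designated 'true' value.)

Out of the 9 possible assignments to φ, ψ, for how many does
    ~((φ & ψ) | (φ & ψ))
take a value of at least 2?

φ = 0, ψ = 0 ↦ 2  ≥
φ = 0, ψ = 1 ↦ 2  ≥
φ = 0, ψ = 2 ↦ 2  ≥
φ = 1, ψ = 0 ↦ 2  ≥
φ = 1, ψ = 1 ↦ 1  <
φ = 1, ψ = 2 ↦ 1  <
φ = 2, ψ = 0 ↦ 2  ≥
φ = 2, ψ = 1 ↦ 1  <
φ = 2, ψ = 2 ↦ 0  <
So 5 of the 9 assignments meet the threshold.

5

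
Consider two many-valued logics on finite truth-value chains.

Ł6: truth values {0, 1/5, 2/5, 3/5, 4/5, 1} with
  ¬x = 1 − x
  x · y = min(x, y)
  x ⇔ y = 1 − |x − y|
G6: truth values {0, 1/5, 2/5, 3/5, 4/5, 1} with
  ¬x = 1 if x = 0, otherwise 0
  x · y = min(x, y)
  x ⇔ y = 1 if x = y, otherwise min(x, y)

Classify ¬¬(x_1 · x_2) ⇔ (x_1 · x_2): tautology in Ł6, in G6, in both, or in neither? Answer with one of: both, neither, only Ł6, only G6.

only Ł6

In Ł6: every assignment gives 1 — tautology.
In G6: at x_1 = 1/5, x_2 = 1/5 the value is 1/5 — not a tautology.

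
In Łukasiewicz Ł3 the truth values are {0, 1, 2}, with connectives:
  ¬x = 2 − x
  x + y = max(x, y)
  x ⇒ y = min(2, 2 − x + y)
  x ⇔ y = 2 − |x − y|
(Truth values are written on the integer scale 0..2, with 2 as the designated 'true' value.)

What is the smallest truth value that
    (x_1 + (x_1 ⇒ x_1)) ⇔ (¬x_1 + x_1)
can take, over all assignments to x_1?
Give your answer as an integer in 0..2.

1

Take x_1 = 1:
x_1 ⇒ x_1 = 1 ⇒ 1 = 2
x_1 + (x_1 ⇒ x_1) = 1 + 2 = 2
¬x_1 = ¬1 = 1
¬x_1 + x_1 = 1 + 1 = 1
(x_1 + (x_1 ⇒ x_1)) ⇔ (¬x_1 + x_1) = 2 ⇔ 1 = 1
No assignment yields a value below 1, so this is the minimum.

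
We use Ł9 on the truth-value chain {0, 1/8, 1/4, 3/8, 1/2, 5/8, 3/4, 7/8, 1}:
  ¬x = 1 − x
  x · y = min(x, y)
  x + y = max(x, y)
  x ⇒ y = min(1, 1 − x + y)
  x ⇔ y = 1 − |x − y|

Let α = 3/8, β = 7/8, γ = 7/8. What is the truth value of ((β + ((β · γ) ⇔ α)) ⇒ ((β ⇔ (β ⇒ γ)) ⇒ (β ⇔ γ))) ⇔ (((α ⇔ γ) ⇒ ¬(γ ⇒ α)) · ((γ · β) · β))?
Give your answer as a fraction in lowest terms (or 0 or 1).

7/8

β · γ = 7/8 · 7/8 = 7/8
(β · γ) ⇔ α = 7/8 ⇔ 3/8 = 1/2
β + ((β · γ) ⇔ α) = 7/8 + 1/2 = 7/8
β ⇒ γ = 7/8 ⇒ 7/8 = 1
β ⇔ (β ⇒ γ) = 7/8 ⇔ 1 = 7/8
β ⇔ γ = 7/8 ⇔ 7/8 = 1
(β ⇔ (β ⇒ γ)) ⇒ (β ⇔ γ) = 7/8 ⇒ 1 = 1
(β + ((β · γ) ⇔ α)) ⇒ ((β ⇔ (β ⇒ γ)) ⇒ (β ⇔ γ)) = 7/8 ⇒ 1 = 1
α ⇔ γ = 3/8 ⇔ 7/8 = 1/2
γ ⇒ α = 7/8 ⇒ 3/8 = 1/2
¬(γ ⇒ α) = ¬1/2 = 1/2
(α ⇔ γ) ⇒ ¬(γ ⇒ α) = 1/2 ⇒ 1/2 = 1
γ · β = 7/8 · 7/8 = 7/8
(γ · β) · β = 7/8 · 7/8 = 7/8
((α ⇔ γ) ⇒ ¬(γ ⇒ α)) · ((γ · β) · β) = 1 · 7/8 = 7/8
((β + ((β · γ) ⇔ α)) ⇒ ((β ⇔ (β ⇒ γ)) ⇒ (β ⇔ γ))) ⇔ (((α ⇔ γ) ⇒ ¬(γ ⇒ α)) · ((γ · β) · β)) = 1 ⇔ 7/8 = 7/8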